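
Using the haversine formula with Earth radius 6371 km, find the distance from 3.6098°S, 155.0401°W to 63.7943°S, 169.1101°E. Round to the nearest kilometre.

Δλ = 169.1101 − -155.0401 = 324.1502°; wrapped into (−180°, 180°]: -35.8498°.
Δφ = -63.7943 − -3.6098 = -60.1845°.
a = sin²(Δφ/2) + cos φ₁ · cos φ₂ · sin²(Δλ/2) = 0.293142.
c = 2·atan2(√a, √(1−a)) = 1.14426 rad → d = 6371·c ≈ 7290.10 km.

7290 km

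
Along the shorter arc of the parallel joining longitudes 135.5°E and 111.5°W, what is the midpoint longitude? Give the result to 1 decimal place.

168.0°W

Signed shortest Δλ from +135.5° to -111.5° is +113.0°.
Midpoint longitude = +135.5° + (+113.0°)/2 = +135.5° + 56.5° = +192.0°.
Normalise into (−180°, 180°]: -168.0°.
(The naïve average (+135.5 + -111.5)/2 = 12.0° is on the wrong side of the globe.)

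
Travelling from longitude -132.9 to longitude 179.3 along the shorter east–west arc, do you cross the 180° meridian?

Yes

Naïve |179.3 − -132.9| = 312.2° > 180°, so the shorter arc goes the other way round — across 180°.
Signed shortest Δλ = ((179.3 − -132.9 + 180) mod 360) − 180 = -47.8°.
Going west by 47.8° from -132.9° passes through 180° before reaching +179.3°.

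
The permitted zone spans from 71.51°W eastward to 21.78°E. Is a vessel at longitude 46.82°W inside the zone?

Yes

Band width going east from -71.51° to +21.78°: ((21.78 − -71.51) mod 360) = 93.29°.
Offset of -46.82° east of the west edge: ((-46.82 − -71.51) mod 360) = 24.69°.
24.69° ≤ 93.29° ⇒ inside.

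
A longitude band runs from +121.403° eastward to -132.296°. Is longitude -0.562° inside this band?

No

Band width going east from +121.403° to -132.296°: ((-132.296 − 121.403) mod 360) = 106.301°.
Offset of -0.562° east of the west edge: ((-0.562 − 121.403) mod 360) = 238.035°.
238.035° > 106.301° ⇒ outside.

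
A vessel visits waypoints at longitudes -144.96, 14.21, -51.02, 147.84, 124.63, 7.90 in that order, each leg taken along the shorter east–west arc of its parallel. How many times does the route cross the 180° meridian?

Leg 1: -144.96° → +14.21°, shortest Δλ = 159.17° (east) — does not cross 180°.
Leg 2: +14.21° → -51.02°, shortest Δλ = -65.23° (west) — does not cross 180°.
Leg 3: -51.02° → +147.84°, shortest Δλ = -161.14° (west) — crosses 180°.
Leg 4: +147.84° → +124.63°, shortest Δλ = -23.21° (west) — does not cross 180°.
Leg 5: +124.63° → +7.90°, shortest Δλ = -116.73° (west) — does not cross 180°.
Total crossings: 1.

1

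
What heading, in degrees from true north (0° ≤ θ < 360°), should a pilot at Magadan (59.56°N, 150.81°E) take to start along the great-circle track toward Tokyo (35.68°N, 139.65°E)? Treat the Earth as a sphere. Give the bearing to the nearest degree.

Δλ = 139.65 − 150.81 = -11.16°.
θ = atan2( sin Δλ · cos φ₂ , cos φ₁ · sin φ₂ − sin φ₁ · cos φ₂ · cos Δλ )
  = atan2(-0.15722, -0.39158) = -158.125° → normalised to [0°, 360°): 201.875°.

202°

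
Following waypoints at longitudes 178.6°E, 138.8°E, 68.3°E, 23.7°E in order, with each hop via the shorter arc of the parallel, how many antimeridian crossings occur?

0

Leg 1: +178.6° → +138.8°, shortest Δλ = -39.8° (west) — does not cross 180°.
Leg 2: +138.8° → +68.3°, shortest Δλ = -70.5° (west) — does not cross 180°.
Leg 3: +68.3° → +23.7°, shortest Δλ = -44.6° (west) — does not cross 180°.
Total crossings: 0.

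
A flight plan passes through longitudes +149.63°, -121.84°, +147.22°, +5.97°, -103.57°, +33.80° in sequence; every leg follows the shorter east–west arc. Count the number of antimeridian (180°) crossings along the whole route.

Leg 1: +149.63° → -121.84°, shortest Δλ = 88.53° (east) — crosses 180°.
Leg 2: -121.84° → +147.22°, shortest Δλ = -90.94° (west) — crosses 180°.
Leg 3: +147.22° → +5.97°, shortest Δλ = -141.25° (west) — does not cross 180°.
Leg 4: +5.97° → -103.57°, shortest Δλ = -109.54° (west) — does not cross 180°.
Leg 5: -103.57° → +33.80°, shortest Δλ = 137.37° (east) — does not cross 180°.
Total crossings: 2.

2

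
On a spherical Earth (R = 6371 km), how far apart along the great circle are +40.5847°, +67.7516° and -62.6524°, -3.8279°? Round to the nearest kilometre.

13108 km

Δλ = -3.8279 − 67.7516 = -71.5795°.
Δφ = -62.6524 − 40.5847 = -103.2371°.
a = sin²(Δφ/2) + cos φ₁ · cos φ₂ · sin²(Δλ/2) = 0.733809.
c = 2·atan2(√a, √(1−a)) = 2.05739 rad → d = 6371·c ≈ 13107.64 km.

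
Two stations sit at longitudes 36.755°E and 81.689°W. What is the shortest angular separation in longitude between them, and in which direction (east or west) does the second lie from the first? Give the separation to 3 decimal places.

Raw difference: -81.689 − 36.755 = -118.444°.
Normalise into (−180°, 180°]: -118.444° stays -118.444°.
Negative ⇒ the second point lies to the west; separation 118.444°.

118.444° west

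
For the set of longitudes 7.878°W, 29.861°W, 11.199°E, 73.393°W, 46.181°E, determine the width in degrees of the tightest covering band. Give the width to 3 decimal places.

Sort the longitudes: -73.393°, -29.861°, -7.878°, +11.199°, +46.181°.
Eastward gaps between consecutive values (wrapping around): 43.532°, 21.983°, 19.077°, 34.982°, 240.426°.
Largest gap = 240.426° ⇒ minimal covering band is its complement: 360° − 240.426° = 119.574°.
Band runs from -73.393° eastward to +46.181°.

119.574°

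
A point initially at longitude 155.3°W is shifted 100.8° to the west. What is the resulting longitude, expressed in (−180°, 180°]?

103.9°E

Start at -155.3°; shift −100.8° → -256.1°.
-256.1° lies outside (−180°, 180°]; add 360° → +103.9°.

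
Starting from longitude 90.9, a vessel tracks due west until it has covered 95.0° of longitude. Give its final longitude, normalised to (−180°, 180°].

-4.1°

Start at +90.9°; shift −95.0° → -4.1°.
-4.1° already lies in (−180°, 180°].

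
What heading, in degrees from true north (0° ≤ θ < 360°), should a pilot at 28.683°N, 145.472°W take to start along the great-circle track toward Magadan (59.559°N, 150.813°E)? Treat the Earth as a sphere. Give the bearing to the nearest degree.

Δλ = 150.813 − -145.472 = 296.285°; wrapped into (−180°, 180°]: -63.715°.
θ = atan2( sin Δλ · cos φ₂ , cos φ₁ · sin φ₂ − sin φ₁ · cos φ₂ · cos Δλ )
  = atan2(-0.45426, 0.64867) = -35.004° → normalised to [0°, 360°): 324.996°.

325°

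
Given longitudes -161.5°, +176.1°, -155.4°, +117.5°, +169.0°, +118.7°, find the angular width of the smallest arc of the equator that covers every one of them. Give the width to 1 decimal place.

Sort the longitudes: -161.5°, -155.4°, +117.5°, +118.7°, +169.0°, +176.1°.
Eastward gaps between consecutive values (wrapping around): 6.1°, 272.9°, 1.2°, 50.3°, 7.1°, 22.4°.
Largest gap = 272.9° ⇒ minimal covering band is its complement: 360° − 272.9° = 87.1°.
Band runs from +117.5° eastward to -155.4°, crossing the antimeridian.

87.1°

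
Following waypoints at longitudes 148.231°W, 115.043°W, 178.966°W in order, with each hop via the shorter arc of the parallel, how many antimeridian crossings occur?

Leg 1: -148.231° → -115.043°, shortest Δλ = 33.188° (east) — does not cross 180°.
Leg 2: -115.043° → -178.966°, shortest Δλ = -63.923° (west) — does not cross 180°.
Total crossings: 0.

0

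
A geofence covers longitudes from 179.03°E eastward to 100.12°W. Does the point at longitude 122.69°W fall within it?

Yes

Band width going east from +179.03° to -100.12°: ((-100.12 − 179.03) mod 360) = 80.85°.
Offset of -122.69° east of the west edge: ((-122.69 − 179.03) mod 360) = 58.28°.
58.28° ≤ 80.85° ⇒ inside.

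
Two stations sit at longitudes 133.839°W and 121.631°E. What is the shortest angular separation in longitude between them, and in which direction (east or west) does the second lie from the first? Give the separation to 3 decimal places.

104.530° west

Raw difference: 121.631 − -133.839 = 255.47°.
Normalise into (−180°, 180°]: 255.47° − 360° = -104.53°.
Negative ⇒ the second point lies to the west; separation 104.530°.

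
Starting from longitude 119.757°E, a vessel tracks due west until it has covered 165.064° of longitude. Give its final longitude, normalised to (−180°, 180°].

45.307°W

Start at +119.757°; shift −165.064° → -45.307°.
-45.307° already lies in (−180°, 180°].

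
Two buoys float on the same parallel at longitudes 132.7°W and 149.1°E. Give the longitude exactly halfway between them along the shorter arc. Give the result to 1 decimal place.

171.8°W

Signed shortest Δλ from -132.7° to +149.1° is -78.2°.
Midpoint longitude = -132.7° + (-78.2°)/2 = -132.7° − 39.1° = -171.8°.
(The naïve average (-132.7 + +149.1)/2 = 8.2° is on the wrong side of the globe.)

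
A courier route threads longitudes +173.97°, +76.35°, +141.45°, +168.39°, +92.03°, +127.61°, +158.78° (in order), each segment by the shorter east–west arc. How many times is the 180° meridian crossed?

Leg 1: +173.97° → +76.35°, shortest Δλ = -97.62° (west) — does not cross 180°.
Leg 2: +76.35° → +141.45°, shortest Δλ = 65.1° (east) — does not cross 180°.
Leg 3: +141.45° → +168.39°, shortest Δλ = 26.94° (east) — does not cross 180°.
Leg 4: +168.39° → +92.03°, shortest Δλ = -76.36° (west) — does not cross 180°.
Leg 5: +92.03° → +127.61°, shortest Δλ = 35.58° (east) — does not cross 180°.
Leg 6: +127.61° → +158.78°, shortest Δλ = 31.17° (east) — does not cross 180°.
Total crossings: 0.

0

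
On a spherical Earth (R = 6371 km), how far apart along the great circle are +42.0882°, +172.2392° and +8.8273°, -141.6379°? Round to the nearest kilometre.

Δλ = -141.6379 − 172.2392 = -313.8771°; wrapped into (−180°, 180°]: 46.1229°.
Δφ = 8.8273 − 42.0882 = -33.2609°.
a = sin²(Δφ/2) + cos φ₁ · cos φ₂ · sin²(Δλ/2) = 0.194433.
c = 2·atan2(√a, √(1−a)) = 0.91330 rad → d = 6371·c ≈ 5818.65 km.

5819 km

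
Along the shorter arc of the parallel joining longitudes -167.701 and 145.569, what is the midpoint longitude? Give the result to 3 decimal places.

+168.934°

Signed shortest Δλ from -167.701° to +145.569° is -46.730°.
Midpoint longitude = -167.701° + (-46.730°)/2 = -167.701° − 23.365° = -191.066°.
Normalise into (−180°, 180°]: +168.934°.
(The naïve average (-167.701 + +145.569)/2 = -11.066° is on the wrong side of the globe.)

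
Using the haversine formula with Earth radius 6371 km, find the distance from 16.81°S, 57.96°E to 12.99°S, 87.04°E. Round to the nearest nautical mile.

1701 nmi

Δλ = 87.04 − 57.96 = 29.08°.
Δφ = -12.99 − -16.81 = 3.82°.
a = sin²(Δφ/2) + cos φ₁ · cos φ₂ · sin²(Δλ/2) = 0.059903.
c = 2·atan2(√a, √(1−a)) = 0.49452 rad → d = 6371·c ≈ 3150.61 km ≈ 1701.19 nmi.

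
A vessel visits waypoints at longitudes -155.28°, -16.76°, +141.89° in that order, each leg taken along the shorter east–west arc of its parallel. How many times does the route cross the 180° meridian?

0

Leg 1: -155.28° → -16.76°, shortest Δλ = 138.52° (east) — does not cross 180°.
Leg 2: -16.76° → +141.89°, shortest Δλ = 158.65° (east) — does not cross 180°.
Total crossings: 0.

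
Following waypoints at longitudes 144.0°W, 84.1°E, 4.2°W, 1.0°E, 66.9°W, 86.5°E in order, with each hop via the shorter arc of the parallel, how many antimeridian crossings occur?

Leg 1: -144.0° → +84.1°, shortest Δλ = -131.9° (west) — crosses 180°.
Leg 2: +84.1° → -4.2°, shortest Δλ = -88.3° (west) — does not cross 180°.
Leg 3: -4.2° → +1.0°, shortest Δλ = 5.2° (east) — does not cross 180°.
Leg 4: +1.0° → -66.9°, shortest Δλ = -67.9° (west) — does not cross 180°.
Leg 5: -66.9° → +86.5°, shortest Δλ = 153.4° (east) — does not cross 180°.
Total crossings: 1.

1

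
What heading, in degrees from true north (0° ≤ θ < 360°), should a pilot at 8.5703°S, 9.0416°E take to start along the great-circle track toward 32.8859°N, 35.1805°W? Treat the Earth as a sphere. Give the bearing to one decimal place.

Δλ = -35.1805 − 9.0416 = -44.2221°.
θ = atan2( sin Δλ · cos φ₂ , cos φ₁ · sin φ₂ − sin φ₁ · cos φ₂ · cos Δλ )
  = atan2(-0.58568, 0.62659) = -43.067° → normalised to [0°, 360°): 316.933°.

316.9°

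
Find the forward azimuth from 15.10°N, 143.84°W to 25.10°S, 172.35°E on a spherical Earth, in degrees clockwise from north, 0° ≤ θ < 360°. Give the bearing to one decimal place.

227.2°

Δλ = 172.35 − -143.84 = 316.19°; wrapped into (−180°, 180°]: -43.81°.
θ = atan2( sin Δλ · cos φ₂ , cos φ₁ · sin φ₂ − sin φ₁ · cos φ₂ · cos Δλ )
  = atan2(-0.62690, -0.57979) = -132.764° → normalised to [0°, 360°): 227.236°.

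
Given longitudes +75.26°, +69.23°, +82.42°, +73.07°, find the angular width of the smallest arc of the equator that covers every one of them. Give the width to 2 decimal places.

Sort the longitudes: +69.23°, +73.07°, +75.26°, +82.42°.
Eastward gaps between consecutive values (wrapping around): 3.84°, 2.19°, 7.16°, 346.81°.
Largest gap = 346.81° ⇒ minimal covering band is its complement: 360° − 346.81° = 13.19°.
Band runs from +69.23° eastward to +82.42°.

13.19°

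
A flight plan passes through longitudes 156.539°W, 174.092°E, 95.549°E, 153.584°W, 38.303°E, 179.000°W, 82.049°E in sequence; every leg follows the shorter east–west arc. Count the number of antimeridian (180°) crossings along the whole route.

5

Leg 1: -156.539° → +174.092°, shortest Δλ = -29.369° (west) — crosses 180°.
Leg 2: +174.092° → +95.549°, shortest Δλ = -78.543° (west) — does not cross 180°.
Leg 3: +95.549° → -153.584°, shortest Δλ = 110.867° (east) — crosses 180°.
Leg 4: -153.584° → +38.303°, shortest Δλ = -168.113° (west) — crosses 180°.
Leg 5: +38.303° → -179.000°, shortest Δλ = 142.697° (east) — crosses 180°.
Leg 6: -179.000° → +82.049°, shortest Δλ = -98.951° (west) — crosses 180°.
Total crossings: 5.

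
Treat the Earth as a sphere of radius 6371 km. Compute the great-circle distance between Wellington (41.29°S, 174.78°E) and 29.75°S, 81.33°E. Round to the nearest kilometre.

Δλ = 81.33 − 174.78 = -93.45°.
Δφ = -29.75 − -41.29 = 11.54°.
a = sin²(Δφ/2) + cos φ₁ · cos φ₂ · sin²(Δλ/2) = 0.355909.
c = 2·atan2(√a, √(1−a)) = 1.27847 rad → d = 6371·c ≈ 8145.12 km.

8145 km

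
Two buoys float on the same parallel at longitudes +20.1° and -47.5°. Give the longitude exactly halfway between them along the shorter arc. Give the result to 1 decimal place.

-13.7°

Signed shortest Δλ from +20.1° to -47.5° is -67.6°.
Midpoint longitude = +20.1° + (-67.6°)/2 = +20.1° − 33.8° = -13.7°.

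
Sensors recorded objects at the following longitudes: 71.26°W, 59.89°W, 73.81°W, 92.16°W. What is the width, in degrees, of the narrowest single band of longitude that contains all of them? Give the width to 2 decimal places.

Sort the longitudes: -92.16°, -73.81°, -71.26°, -59.89°.
Eastward gaps between consecutive values (wrapping around): 18.35°, 2.55°, 11.37°, 327.73°.
Largest gap = 327.73° ⇒ minimal covering band is its complement: 360° − 327.73° = 32.27°.
Band runs from -92.16° eastward to -59.89°.

32.27°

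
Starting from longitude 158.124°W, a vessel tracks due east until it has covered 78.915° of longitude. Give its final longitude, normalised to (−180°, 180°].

79.209°W

Start at -158.124°; shift +78.915° → -79.209°.
-79.209° already lies in (−180°, 180°].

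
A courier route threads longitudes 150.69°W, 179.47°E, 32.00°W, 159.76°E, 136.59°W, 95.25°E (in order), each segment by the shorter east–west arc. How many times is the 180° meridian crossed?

5

Leg 1: -150.69° → +179.47°, shortest Δλ = -29.84° (west) — crosses 180°.
Leg 2: +179.47° → -32.00°, shortest Δλ = 148.53° (east) — crosses 180°.
Leg 3: -32.00° → +159.76°, shortest Δλ = -168.24° (west) — crosses 180°.
Leg 4: +159.76° → -136.59°, shortest Δλ = 63.65° (east) — crosses 180°.
Leg 5: -136.59° → +95.25°, shortest Δλ = -128.16° (west) — crosses 180°.
Total crossings: 5.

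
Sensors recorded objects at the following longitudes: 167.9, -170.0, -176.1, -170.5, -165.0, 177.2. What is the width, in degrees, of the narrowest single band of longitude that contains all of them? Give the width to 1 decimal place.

27.1°

Sort the longitudes: -176.1°, -170.5°, -170.0°, -165.0°, +167.9°, +177.2°.
Eastward gaps between consecutive values (wrapping around): 5.6°, 0.5°, 5.0°, 332.9°, 9.3°, 6.7°.
Largest gap = 332.9° ⇒ minimal covering band is its complement: 360° − 332.9° = 27.1°.
Band runs from +167.9° eastward to -165.0°, crossing the antimeridian.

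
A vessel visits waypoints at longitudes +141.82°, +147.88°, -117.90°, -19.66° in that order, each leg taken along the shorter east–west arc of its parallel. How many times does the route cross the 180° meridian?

Leg 1: +141.82° → +147.88°, shortest Δλ = 6.06° (east) — does not cross 180°.
Leg 2: +147.88° → -117.90°, shortest Δλ = 94.22° (east) — crosses 180°.
Leg 3: -117.90° → -19.66°, shortest Δλ = 98.24° (east) — does not cross 180°.
Total crossings: 1.

1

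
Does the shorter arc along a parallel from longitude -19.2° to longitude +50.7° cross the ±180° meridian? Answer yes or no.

No

Signed shortest Δλ = ((50.7 − -19.2 + 180) mod 360) − 180 = 69.9°.
Going east by 69.9° from -19.2° reaches +50.7° without touching 180°.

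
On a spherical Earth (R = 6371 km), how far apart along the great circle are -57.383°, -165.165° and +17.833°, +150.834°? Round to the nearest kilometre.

Δλ = 150.834 − -165.165 = 315.999°; wrapped into (−180°, 180°]: -44.001°.
Δφ = 17.833 − -57.383 = 75.216°.
a = sin²(Δφ/2) + cos φ₁ · cos φ₂ · sin²(Δλ/2) = 0.444422.
c = 2·atan2(√a, √(1−a)) = 1.45941 rad → d = 6371·c ≈ 9297.90 km.

9298 km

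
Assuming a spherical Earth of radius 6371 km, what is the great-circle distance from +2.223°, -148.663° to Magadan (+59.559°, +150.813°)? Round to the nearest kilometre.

8183 km

Δλ = 150.813 − -148.663 = 299.476°; wrapped into (−180°, 180°]: -60.524°.
Δφ = 59.559 − 2.223 = 57.336°.
a = sin²(Δφ/2) + cos φ₁ · cos φ₂ · sin²(Δλ/2) = 0.358722.
c = 2·atan2(√a, √(1−a)) = 1.28434 rad → d = 6371·c ≈ 8182.52 km.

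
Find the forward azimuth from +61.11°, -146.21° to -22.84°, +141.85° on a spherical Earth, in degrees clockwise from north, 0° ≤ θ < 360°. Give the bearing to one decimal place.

243.5°

Δλ = 141.85 − -146.21 = 288.06°; wrapped into (−180°, 180°]: -71.94°.
θ = atan2( sin Δλ · cos φ₂ , cos φ₁ · sin φ₂ − sin φ₁ · cos φ₂ · cos Δλ )
  = atan2(-0.87619, -0.43768) = -116.543° → normalised to [0°, 360°): 243.457°.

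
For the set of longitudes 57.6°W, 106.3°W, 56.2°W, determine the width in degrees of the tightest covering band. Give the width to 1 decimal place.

Sort the longitudes: -106.3°, -57.6°, -56.2°.
Eastward gaps between consecutive values (wrapping around): 48.7°, 1.4°, 309.9°.
Largest gap = 309.9° ⇒ minimal covering band is its complement: 360° − 309.9° = 50.1°.
Band runs from -106.3° eastward to -56.2°.

50.1°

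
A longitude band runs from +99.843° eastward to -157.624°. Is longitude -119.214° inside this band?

No

Band width going east from +99.843° to -157.624°: ((-157.624 − 99.843) mod 360) = 102.533°.
Offset of -119.214° east of the west edge: ((-119.214 − 99.843) mod 360) = 140.943°.
140.943° > 102.533° ⇒ outside.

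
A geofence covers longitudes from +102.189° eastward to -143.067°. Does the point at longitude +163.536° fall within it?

Yes

Band width going east from +102.189° to -143.067°: ((-143.067 − 102.189) mod 360) = 114.744°.
Offset of +163.536° east of the west edge: ((163.536 − 102.189) mod 360) = 61.347°.
61.347° ≤ 114.744° ⇒ inside.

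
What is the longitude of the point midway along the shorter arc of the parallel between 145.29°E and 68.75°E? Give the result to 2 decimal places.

Signed shortest Δλ from +145.29° to +68.75° is -76.54°.
Midpoint longitude = +145.29° + (-76.54°)/2 = +145.29° − 38.27° = +107.02°.

107.02°E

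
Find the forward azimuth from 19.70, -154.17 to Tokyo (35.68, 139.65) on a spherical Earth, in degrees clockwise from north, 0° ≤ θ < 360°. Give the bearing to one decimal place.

300.5°

Δλ = 139.65 − -154.17 = 293.82°; wrapped into (−180°, 180°]: -66.18°.
θ = atan2( sin Δλ · cos φ₂ , cos φ₁ · sin φ₂ − sin φ₁ · cos φ₂ · cos Δλ )
  = atan2(-0.74310, 0.43853) = -59.453° → normalised to [0°, 360°): 300.547°.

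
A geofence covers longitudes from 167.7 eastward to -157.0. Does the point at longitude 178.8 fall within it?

Yes

Band width going east from +167.7° to -157.0°: ((-157.0 − 167.7) mod 360) = 35.3°.
Offset of +178.8° east of the west edge: ((178.8 − 167.7) mod 360) = 11.1°.
11.1° ≤ 35.3° ⇒ inside.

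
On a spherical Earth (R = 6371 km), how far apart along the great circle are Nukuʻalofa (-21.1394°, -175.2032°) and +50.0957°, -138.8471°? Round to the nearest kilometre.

8691 km

Δλ = -138.8471 − -175.2032 = 36.3561°.
Δφ = 50.0957 − -21.1394 = 71.2351°.
a = sin²(Δφ/2) + cos φ₁ · cos φ₂ · sin²(Δλ/2) = 0.397391.
c = 2·atan2(√a, √(1−a)) = 1.36411 rad → d = 6371·c ≈ 8690.74 km.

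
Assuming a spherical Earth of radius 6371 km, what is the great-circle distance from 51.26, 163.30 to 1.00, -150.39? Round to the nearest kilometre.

Δλ = -150.39 − 163.30 = -313.69°; wrapped into (−180°, 180°]: 46.31°.
Δφ = 1.00 − 51.26 = -50.26°.
a = sin²(Δφ/2) + cos φ₁ · cos φ₂ · sin²(Δλ/2) = 0.277093.
c = 2·atan2(√a, √(1−a)) = 1.10871 rad → d = 6371·c ≈ 7063.61 km.

7064 km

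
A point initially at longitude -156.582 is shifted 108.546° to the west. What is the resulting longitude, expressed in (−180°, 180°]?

+94.872°

Start at -156.582°; shift −108.546° → -265.128°.
-265.128° lies outside (−180°, 180°]; add 360° → +94.872°.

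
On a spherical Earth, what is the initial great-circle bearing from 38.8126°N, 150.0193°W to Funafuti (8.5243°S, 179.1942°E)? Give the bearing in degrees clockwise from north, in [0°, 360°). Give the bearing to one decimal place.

218.0°

Δλ = 179.1942 − -150.0193 = 329.2135°; wrapped into (−180°, 180°]: -30.7865°.
θ = atan2( sin Δλ · cos φ₂ , cos φ₁ · sin φ₂ − sin φ₁ · cos φ₂ · cos Δλ )
  = atan2(-0.50619, -0.64800) = -142.005° → normalised to [0°, 360°): 217.995°.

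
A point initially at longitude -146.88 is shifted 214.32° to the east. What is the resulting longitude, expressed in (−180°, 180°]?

+67.44°

Start at -146.88°; shift +214.32° → +67.44°.
+67.44° already lies in (−180°, 180°].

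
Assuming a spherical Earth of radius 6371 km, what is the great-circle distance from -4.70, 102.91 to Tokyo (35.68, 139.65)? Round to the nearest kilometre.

Δλ = 139.65 − 102.91 = 36.74°.
Δφ = 35.68 − -4.70 = 40.38°.
a = sin²(Δφ/2) + cos φ₁ · cos φ₂ · sin²(Δλ/2) = 0.199524.
c = 2·atan2(√a, √(1−a)) = 0.92610 rad → d = 6371·c ≈ 5900.21 km.

5900 km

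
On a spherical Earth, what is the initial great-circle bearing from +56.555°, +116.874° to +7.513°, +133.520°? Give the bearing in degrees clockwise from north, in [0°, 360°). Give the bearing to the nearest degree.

158°

Δλ = 133.520 − 116.874 = 16.646°.
θ = atan2( sin Δλ · cos φ₂ , cos φ₁ · sin φ₂ − sin φ₁ · cos φ₂ · cos Δλ )
  = atan2(0.28400, -0.72052) = 158.488° → normalised to [0°, 360°): 158.488°.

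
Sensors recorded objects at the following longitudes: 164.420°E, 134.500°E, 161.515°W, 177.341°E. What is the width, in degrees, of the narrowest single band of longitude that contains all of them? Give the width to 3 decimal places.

Sort the longitudes: -161.515°, +134.500°, +164.420°, +177.341°.
Eastward gaps between consecutive values (wrapping around): 296.015°, 29.920°, 12.921°, 21.144°.
Largest gap = 296.015° ⇒ minimal covering band is its complement: 360° − 296.015° = 63.985°.
Band runs from +134.500° eastward to -161.515°, crossing the antimeridian.

63.985°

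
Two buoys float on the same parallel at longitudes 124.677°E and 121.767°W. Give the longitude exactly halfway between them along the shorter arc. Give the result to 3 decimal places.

178.545°W

Signed shortest Δλ from +124.677° to -121.767° is +113.556°.
Midpoint longitude = +124.677° + (+113.556°)/2 = +124.677° + 56.778° = +181.455°.
Normalise into (−180°, 180°]: -178.545°.
(The naïve average (+124.677 + -121.767)/2 = 1.455° is on the wrong side of the globe.)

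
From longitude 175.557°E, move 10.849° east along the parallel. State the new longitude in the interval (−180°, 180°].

Start at +175.557°; shift +10.849° → +186.406°.
+186.406° lies outside (−180°, 180°]; subtract 360° → -173.594°.

173.594°W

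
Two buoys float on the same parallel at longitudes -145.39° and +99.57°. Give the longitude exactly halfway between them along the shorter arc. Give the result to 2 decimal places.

Signed shortest Δλ from -145.39° to +99.57° is -115.04°.
Midpoint longitude = -145.39° + (-115.04°)/2 = -145.39° − 57.52° = -202.91°.
Normalise into (−180°, 180°]: +157.09°.
(The naïve average (-145.39 + +99.57)/2 = -22.91° is on the wrong side of the globe.)

+157.09°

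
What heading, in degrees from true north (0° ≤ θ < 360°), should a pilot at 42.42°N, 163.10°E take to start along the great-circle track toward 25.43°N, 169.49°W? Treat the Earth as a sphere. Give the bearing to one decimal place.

118.3°

Δλ = -169.49 − 163.10 = -332.59°; wrapped into (−180°, 180°]: 27.41°.
θ = atan2( sin Δλ · cos φ₂ , cos φ₁ · sin φ₂ − sin φ₁ · cos φ₂ · cos Δλ )
  = atan2(0.41575, -0.22381) = 118.295° → normalised to [0°, 360°): 118.295°.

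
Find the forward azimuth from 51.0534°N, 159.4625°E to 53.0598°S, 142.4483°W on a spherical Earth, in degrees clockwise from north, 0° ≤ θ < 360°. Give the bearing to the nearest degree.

Δλ = -142.4483 − 159.4625 = -301.9108°; wrapped into (−180°, 180°]: 58.0892°.
θ = atan2( sin Δλ · cos φ₂ , cos φ₁ · sin φ₂ − sin φ₁ · cos φ₂ · cos Δλ )
  = atan2(0.51016, -0.74948) = 145.758° → normalised to [0°, 360°): 145.758°.

146°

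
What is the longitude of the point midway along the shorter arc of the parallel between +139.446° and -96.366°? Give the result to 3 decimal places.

-158.460°

Signed shortest Δλ from +139.446° to -96.366° is +124.188°.
Midpoint longitude = +139.446° + (+124.188°)/2 = +139.446° + 62.094° = +201.540°.
Normalise into (−180°, 180°]: -158.460°.
(The naïve average (+139.446 + -96.366)/2 = 21.54° is on the wrong side of the globe.)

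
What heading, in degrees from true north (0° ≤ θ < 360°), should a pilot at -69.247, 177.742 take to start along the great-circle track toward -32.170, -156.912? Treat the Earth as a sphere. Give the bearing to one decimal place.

34.5°

Δλ = -156.912 − 177.742 = -334.654°; wrapped into (−180°, 180°]: 25.346°.
θ = atan2( sin Δλ · cos φ₂ , cos φ₁ · sin φ₂ − sin φ₁ · cos φ₂ · cos Δλ )
  = atan2(0.36236, 0.52669) = 34.528° → normalised to [0°, 360°): 34.528°.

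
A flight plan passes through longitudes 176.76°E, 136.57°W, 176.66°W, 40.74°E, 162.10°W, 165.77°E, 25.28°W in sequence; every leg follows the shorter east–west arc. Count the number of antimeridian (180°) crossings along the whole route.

Leg 1: +176.76° → -136.57°, shortest Δλ = 46.67° (east) — crosses 180°.
Leg 2: -136.57° → -176.66°, shortest Δλ = -40.09° (west) — does not cross 180°.
Leg 3: -176.66° → +40.74°, shortest Δλ = -142.6° (west) — crosses 180°.
Leg 4: +40.74° → -162.10°, shortest Δλ = 157.16° (east) — crosses 180°.
Leg 5: -162.10° → +165.77°, shortest Δλ = -32.13° (west) — crosses 180°.
Leg 6: +165.77° → -25.28°, shortest Δλ = 168.95° (east) — crosses 180°.
Total crossings: 5.

5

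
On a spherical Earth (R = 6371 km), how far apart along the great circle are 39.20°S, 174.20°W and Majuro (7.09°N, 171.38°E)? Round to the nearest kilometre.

Δλ = 171.38 − -174.20 = 345.58°; wrapped into (−180°, 180°]: -14.42°.
Δφ = 7.09 − -39.20 = 46.29°.
a = sin²(Δφ/2) + cos φ₁ · cos φ₂ · sin²(Δλ/2) = 0.166609.
c = 2·atan2(√a, √(1−a)) = 0.84091 rad → d = 6371·c ≈ 5357.47 km.

5357 km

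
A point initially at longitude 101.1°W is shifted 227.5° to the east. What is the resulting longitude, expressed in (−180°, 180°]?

126.4°E

Start at -101.1°; shift +227.5° → +126.4°.
+126.4° already lies in (−180°, 180°].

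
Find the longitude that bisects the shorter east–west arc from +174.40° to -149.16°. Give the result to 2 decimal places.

Signed shortest Δλ from +174.40° to -149.16° is +36.44°.
Midpoint longitude = +174.40° + (+36.44°)/2 = +174.40° + 18.22° = +192.62°.
Normalise into (−180°, 180°]: -167.38°.
(The naïve average (+174.40 + -149.16)/2 = 12.62° is on the wrong side of the globe.)

-167.38°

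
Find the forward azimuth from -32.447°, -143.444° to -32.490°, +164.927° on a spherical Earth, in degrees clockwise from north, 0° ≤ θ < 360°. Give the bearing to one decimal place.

Δλ = 164.927 − -143.444 = 308.371°; wrapped into (−180°, 180°]: -51.629°.
θ = atan2( sin Δλ · cos φ₂ , cos φ₁ · sin φ₂ − sin φ₁ · cos φ₂ · cos Δλ )
  = atan2(-0.66130, -0.17238) = -104.610° → normalised to [0°, 360°): 255.390°.

255.4°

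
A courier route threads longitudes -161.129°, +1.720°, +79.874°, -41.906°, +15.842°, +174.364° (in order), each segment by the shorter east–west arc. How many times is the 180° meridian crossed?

Leg 1: -161.129° → +1.720°, shortest Δλ = 162.849° (east) — does not cross 180°.
Leg 2: +1.720° → +79.874°, shortest Δλ = 78.154° (east) — does not cross 180°.
Leg 3: +79.874° → -41.906°, shortest Δλ = -121.78° (west) — does not cross 180°.
Leg 4: -41.906° → +15.842°, shortest Δλ = 57.748° (east) — does not cross 180°.
Leg 5: +15.842° → +174.364°, shortest Δλ = 158.522° (east) — does not cross 180°.
Total crossings: 0.

0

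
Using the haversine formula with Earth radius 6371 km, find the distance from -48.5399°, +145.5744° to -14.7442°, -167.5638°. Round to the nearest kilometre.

5677 km

Δλ = -167.5638 − 145.5744 = -313.1382°; wrapped into (−180°, 180°]: 46.8618°.
Δφ = -14.7442 − -48.5399 = 33.7957°.
a = sin²(Δφ/2) + cos φ₁ · cos φ₂ · sin²(Δλ/2) = 0.185730.
c = 2·atan2(√a, √(1−a)) = 0.89112 rad → d = 6371·c ≈ 5677.34 km.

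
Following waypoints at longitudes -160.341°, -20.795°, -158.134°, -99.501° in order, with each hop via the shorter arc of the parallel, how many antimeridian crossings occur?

Leg 1: -160.341° → -20.795°, shortest Δλ = 139.546° (east) — does not cross 180°.
Leg 2: -20.795° → -158.134°, shortest Δλ = -137.339° (west) — does not cross 180°.
Leg 3: -158.134° → -99.501°, shortest Δλ = 58.633° (east) — does not cross 180°.
Total crossings: 0.

0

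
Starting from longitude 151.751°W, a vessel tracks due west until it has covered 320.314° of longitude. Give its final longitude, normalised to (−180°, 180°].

Start at -151.751°; shift −320.314° → -472.065°.
-472.065° lies outside (−180°, 180°]; add 360° → -112.065°.

112.065°W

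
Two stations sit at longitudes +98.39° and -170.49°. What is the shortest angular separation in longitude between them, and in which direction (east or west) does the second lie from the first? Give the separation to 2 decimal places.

Raw difference: -170.49 − 98.39 = -268.88°.
Normalise into (−180°, 180°]: -268.88° + 360° = 91.12°.
Positive ⇒ the second point lies to the east; separation 91.12°.

91.12° east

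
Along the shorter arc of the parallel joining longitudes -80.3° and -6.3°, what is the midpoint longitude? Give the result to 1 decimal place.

Signed shortest Δλ from -80.3° to -6.3° is +74.0°.
Midpoint longitude = -80.3° + (+74.0°)/2 = -80.3° + 37.0° = -43.3°.

-43.3°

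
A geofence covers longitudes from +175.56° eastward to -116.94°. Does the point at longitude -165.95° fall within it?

Yes

Band width going east from +175.56° to -116.94°: ((-116.94 − 175.56) mod 360) = 67.50°.
Offset of -165.95° east of the west edge: ((-165.95 − 175.56) mod 360) = 18.49°.
18.49° ≤ 67.50° ⇒ inside.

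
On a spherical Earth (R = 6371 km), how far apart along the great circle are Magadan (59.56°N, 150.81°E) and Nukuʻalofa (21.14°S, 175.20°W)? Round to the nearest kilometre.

Δλ = -175.20 − 150.81 = -326.01°; wrapped into (−180°, 180°]: 33.99°.
Δφ = -21.14 − 59.56 = -80.70°.
a = sin²(Δφ/2) + cos φ₁ · cos φ₂ · sin²(Δλ/2) = 0.459568.
c = 2·atan2(√a, √(1−a)) = 1.48984 rad → d = 6371·c ≈ 9491.80 km.

9492 km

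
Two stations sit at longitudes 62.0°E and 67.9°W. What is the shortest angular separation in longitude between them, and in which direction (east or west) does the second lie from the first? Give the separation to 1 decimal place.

129.9° west

Raw difference: -67.9 − 62.0 = -129.9°.
Normalise into (−180°, 180°]: -129.9° stays -129.9°.
Negative ⇒ the second point lies to the west; separation 129.9°.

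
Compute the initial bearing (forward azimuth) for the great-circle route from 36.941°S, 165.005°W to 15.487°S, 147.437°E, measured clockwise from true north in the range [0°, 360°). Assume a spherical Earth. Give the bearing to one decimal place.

284.0°

Δλ = 147.437 − -165.005 = 312.442°; wrapped into (−180°, 180°]: -47.558°.
θ = atan2( sin Δλ · cos φ₂ , cos φ₁ · sin φ₂ − sin φ₁ · cos φ₂ · cos Δλ )
  = atan2(-0.71117, 0.17743) = -75.991° → normalised to [0°, 360°): 284.009°.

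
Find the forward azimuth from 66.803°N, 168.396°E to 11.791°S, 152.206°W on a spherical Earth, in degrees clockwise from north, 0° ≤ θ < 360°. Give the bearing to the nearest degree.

Δλ = -152.206 − 168.396 = -320.602°; wrapped into (−180°, 180°]: 39.398°.
θ = atan2( sin Δλ · cos φ₂ , cos φ₁ · sin φ₂ − sin φ₁ · cos φ₂ · cos Δλ )
  = atan2(0.62131, -0.77578) = 141.309° → normalised to [0°, 360°): 141.309°.

141°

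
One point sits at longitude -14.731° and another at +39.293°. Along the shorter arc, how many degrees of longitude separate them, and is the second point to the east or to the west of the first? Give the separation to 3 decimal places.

54.024° east

Raw difference: 39.293 − -14.731 = 54.024°.
Normalise into (−180°, 180°]: 54.024° stays 54.024°.
Positive ⇒ the second point lies to the east; separation 54.024°.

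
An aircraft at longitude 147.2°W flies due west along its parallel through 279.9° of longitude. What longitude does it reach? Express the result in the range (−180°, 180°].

Start at -147.2°; shift −279.9° → -427.1°.
-427.1° lies outside (−180°, 180°]; add 360° → -67.1°.

67.1°W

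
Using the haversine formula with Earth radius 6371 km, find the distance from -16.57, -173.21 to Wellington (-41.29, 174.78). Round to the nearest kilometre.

2980 km

Δλ = 174.78 − -173.21 = 347.99°; wrapped into (−180°, 180°]: -12.01°.
Δφ = -41.29 − -16.57 = -24.72°.
a = sin²(Δφ/2) + cos φ₁ · cos φ₂ · sin²(Δλ/2) = 0.053701.
c = 2·atan2(√a, √(1−a)) = 0.46772 rad → d = 6371·c ≈ 2979.84 km.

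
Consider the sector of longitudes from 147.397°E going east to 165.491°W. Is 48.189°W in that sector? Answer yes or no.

No

Band width going east from +147.397° to -165.491°: ((-165.491 − 147.397) mod 360) = 47.112°.
Offset of -48.189° east of the west edge: ((-48.189 − 147.397) mod 360) = 164.414°.
164.414° > 47.112° ⇒ outside.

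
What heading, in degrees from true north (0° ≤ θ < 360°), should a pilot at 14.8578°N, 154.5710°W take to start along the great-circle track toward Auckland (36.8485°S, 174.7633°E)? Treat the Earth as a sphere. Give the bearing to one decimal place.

Δλ = 174.7633 − -154.5710 = 329.3343°; wrapped into (−180°, 180°]: -30.6657°.
θ = atan2( sin Δλ · cos φ₂ , cos φ₁ · sin φ₂ − sin φ₁ · cos φ₂ · cos Δλ )
  = atan2(-0.40814, -0.75615) = -151.642° → normalised to [0°, 360°): 208.358°.

208.4°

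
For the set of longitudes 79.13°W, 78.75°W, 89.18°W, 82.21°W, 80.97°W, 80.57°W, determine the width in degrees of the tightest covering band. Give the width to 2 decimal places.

Sort the longitudes: -89.18°, -82.21°, -80.97°, -80.57°, -79.13°, -78.75°.
Eastward gaps between consecutive values (wrapping around): 6.97°, 1.24°, 0.40°, 1.44°, 0.38°, 349.57°.
Largest gap = 349.57° ⇒ minimal covering band is its complement: 360° − 349.57° = 10.43°.
Band runs from -89.18° eastward to -78.75°.

10.43°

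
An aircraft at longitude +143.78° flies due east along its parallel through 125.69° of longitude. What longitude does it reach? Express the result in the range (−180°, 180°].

Start at +143.78°; shift +125.69° → +269.47°.
+269.47° lies outside (−180°, 180°]; subtract 360° → -90.53°.

-90.53°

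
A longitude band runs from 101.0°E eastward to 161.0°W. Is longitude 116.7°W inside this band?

Band width going east from +101.0° to -161.0°: ((-161.0 − 101.0) mod 360) = 98.0°.
Offset of -116.7° east of the west edge: ((-116.7 − 101.0) mod 360) = 142.3°.
142.3° > 98.0° ⇒ outside.

No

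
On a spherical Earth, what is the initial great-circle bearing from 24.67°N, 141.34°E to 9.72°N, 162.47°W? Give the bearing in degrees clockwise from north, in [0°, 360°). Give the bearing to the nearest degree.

Δλ = -162.47 − 141.34 = -303.81°; wrapped into (−180°, 180°]: 56.19°.
θ = atan2( sin Δλ · cos φ₂ , cos φ₁ · sin φ₂ − sin φ₁ · cos φ₂ · cos Δλ )
  = atan2(0.81896, -0.07550) = 95.267° → normalised to [0°, 360°): 95.267°.

95°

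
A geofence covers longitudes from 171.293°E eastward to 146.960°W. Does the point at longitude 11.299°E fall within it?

Band width going east from +171.293° to -146.960°: ((-146.960 − 171.293) mod 360) = 41.747°.
Offset of +11.299° east of the west edge: ((11.299 − 171.293) mod 360) = 200.006°.
200.006° > 41.747° ⇒ outside.

No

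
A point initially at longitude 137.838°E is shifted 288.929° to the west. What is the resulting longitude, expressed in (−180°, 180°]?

151.091°W

Start at +137.838°; shift −288.929° → -151.091°.
-151.091° already lies in (−180°, 180°].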